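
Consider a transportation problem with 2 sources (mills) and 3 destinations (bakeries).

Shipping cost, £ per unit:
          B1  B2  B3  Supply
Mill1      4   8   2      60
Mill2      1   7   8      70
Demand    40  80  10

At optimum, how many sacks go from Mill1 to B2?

Solving gives:
  Mill1→B2: 50 sacks
  Mill1→B3: 10 sacks
  Mill2→B1: 40 sacks
  Mill2→B2: 30 sacks
Total cost = £670.
So Mill1→B2 carries 50 sacks.

50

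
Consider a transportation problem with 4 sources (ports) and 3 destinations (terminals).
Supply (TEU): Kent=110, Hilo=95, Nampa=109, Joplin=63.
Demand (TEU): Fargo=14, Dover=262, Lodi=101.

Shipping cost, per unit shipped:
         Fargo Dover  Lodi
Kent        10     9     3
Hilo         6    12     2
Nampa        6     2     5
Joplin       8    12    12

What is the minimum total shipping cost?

An optimal shipping plan:
  Kent to Dover: 104 × 9 = 936
  Kent to Lodi: 6 × 3 = 18
  Hilo to Lodi: 95 × 2 = 190
  Nampa to Dover: 109 × 2 = 218
  Joplin to Fargo: 14 × 8 = 112
  Joplin to Dover: 49 × 12 = 588
Total = 936 + 18 + 190 + 218 + 112 + 588 = 2062.
(Supply check: Kent ships 110; Hilo ships 95; Nampa ships 109; Joplin ships 63.)

2062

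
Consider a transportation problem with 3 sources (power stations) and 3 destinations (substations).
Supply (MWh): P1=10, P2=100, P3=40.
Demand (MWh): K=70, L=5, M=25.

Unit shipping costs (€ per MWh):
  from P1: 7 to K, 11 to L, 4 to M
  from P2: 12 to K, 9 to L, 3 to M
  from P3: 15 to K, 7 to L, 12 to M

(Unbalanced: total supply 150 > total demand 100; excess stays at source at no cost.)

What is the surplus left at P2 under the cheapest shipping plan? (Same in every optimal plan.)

15

An optimal plan:
  P1 to K: 10 MWh
  P2 to K: 60 MWh
  P2 to M: 25 MWh
  P3 to L: 5 MWh
Total cost = €900.
P2 ships 85 of its 100, leaving 15.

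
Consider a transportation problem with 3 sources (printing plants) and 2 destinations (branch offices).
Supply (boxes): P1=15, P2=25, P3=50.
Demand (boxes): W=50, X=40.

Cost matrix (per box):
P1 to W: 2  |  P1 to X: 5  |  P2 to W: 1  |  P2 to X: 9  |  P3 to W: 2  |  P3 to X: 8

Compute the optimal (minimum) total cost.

A cheapest plan:
  P1 to X: 15 boxes
  P2 to W: 25 boxes
  P3 to W: 25 boxes
  P3 to X: 25 boxes
Total cost = 350.
(Supply check: P1 ships 15; P2 ships 25; P3 ships 50.)

350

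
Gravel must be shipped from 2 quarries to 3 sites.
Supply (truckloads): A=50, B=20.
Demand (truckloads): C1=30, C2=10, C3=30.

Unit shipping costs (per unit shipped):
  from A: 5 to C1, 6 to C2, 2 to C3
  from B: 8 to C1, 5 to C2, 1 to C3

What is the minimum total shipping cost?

Optimal allocation:
  A->C1: 30 × 5 = 150
  A->C2: 10 × 6 = 60
  A->C3: 10 × 2 = 20
  B->C3: 20 × 1 = 20
Total = 150 + 60 + 20 + 20 = 250.
(Supply check: A ships 50; B ships 20.)

250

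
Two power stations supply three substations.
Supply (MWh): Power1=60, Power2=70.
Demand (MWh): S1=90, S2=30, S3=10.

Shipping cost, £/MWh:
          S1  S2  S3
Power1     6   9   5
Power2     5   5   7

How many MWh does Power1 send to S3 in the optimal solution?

The minimum-cost plan:
  Power1→S1: 50 MWh
  Power1→S3: 10 MWh
  Power2→S1: 40 MWh
  Power2→S2: 30 MWh
Total cost = £700.
So Power1→S3 carries 10 MWh.

10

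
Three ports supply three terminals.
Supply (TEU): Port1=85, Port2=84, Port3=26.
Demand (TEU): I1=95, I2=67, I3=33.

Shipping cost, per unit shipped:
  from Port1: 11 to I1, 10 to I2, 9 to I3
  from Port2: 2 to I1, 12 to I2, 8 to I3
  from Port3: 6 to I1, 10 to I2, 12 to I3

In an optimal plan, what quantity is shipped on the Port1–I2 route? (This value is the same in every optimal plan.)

Solving gives:
  Port1 to I2: 52 × 10 = 520
  Port1 to I3: 33 × 9 = 297
  Port2 to I1: 84 × 2 = 168
  Port3 to I1: 11 × 6 = 66
  Port3 to I2: 15 × 10 = 150
Total cost = 1201.
So Port1→I2 carries 52 TEU.

52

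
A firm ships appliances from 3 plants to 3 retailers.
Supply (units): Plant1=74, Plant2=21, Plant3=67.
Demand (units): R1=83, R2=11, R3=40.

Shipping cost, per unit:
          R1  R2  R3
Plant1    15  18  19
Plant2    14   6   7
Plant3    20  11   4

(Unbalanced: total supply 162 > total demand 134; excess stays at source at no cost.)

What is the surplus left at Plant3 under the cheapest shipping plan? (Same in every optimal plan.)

27

Minimum-cost shipments:
  Plant1->R1: 73 × 15 = 1095
  Plant2->R1: 10 × 14 = 140
  Plant2->R2: 11 × 6 = 66
  Plant3->R3: 40 × 4 = 160
Total cost = 1461.
Plant3 ships 40 of its 67, leaving 27.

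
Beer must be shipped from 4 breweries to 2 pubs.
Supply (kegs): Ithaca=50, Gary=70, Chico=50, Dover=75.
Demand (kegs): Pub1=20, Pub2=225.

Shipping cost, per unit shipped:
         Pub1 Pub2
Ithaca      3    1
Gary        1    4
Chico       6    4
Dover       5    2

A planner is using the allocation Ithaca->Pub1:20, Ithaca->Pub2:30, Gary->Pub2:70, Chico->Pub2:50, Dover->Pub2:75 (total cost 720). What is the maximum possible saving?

100

Current plan cost = 20·3 + 30·1 + 70·4 + 50·4 + 75·2 = 720.
Optimal plan:
  Ithaca->Pub2: 50 × 1 = 50
  Gary->Pub1: 20 × 1 = 20
  Gary->Pub2: 50 × 4 = 200
  Chico->Pub2: 50 × 4 = 200
  Dover->Pub2: 75 × 2 = 150
Optimal cost = 620.
Saving = 720 − 620 = 100.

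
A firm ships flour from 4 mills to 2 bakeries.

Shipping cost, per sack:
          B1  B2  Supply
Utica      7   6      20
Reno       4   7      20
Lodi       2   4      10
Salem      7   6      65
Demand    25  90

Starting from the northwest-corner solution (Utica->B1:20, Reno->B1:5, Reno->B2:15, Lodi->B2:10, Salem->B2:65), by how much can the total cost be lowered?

75

Current plan cost = 20·7 + 5·4 + 15·7 + 10·4 + 65·6 = 695.
Optimal plan:
  Utica to B2: 20 × 6 = 120
  Reno to B1: 20 × 4 = 80
  Lodi to B1: 5 × 2 = 10
  Lodi to B2: 5 × 4 = 20
  Salem to B2: 65 × 6 = 390
Optimal cost = 620.
Saving = 695 − 620 = 75.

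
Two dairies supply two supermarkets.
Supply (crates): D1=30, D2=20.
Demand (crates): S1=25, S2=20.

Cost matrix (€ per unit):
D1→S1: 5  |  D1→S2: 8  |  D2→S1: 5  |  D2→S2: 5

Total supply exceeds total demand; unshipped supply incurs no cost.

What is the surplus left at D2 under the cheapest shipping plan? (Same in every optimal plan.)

0

Minimum-cost shipments:
  D1–S1: 25 × €5 = €125
  D2–S2: 20 × €5 = €100
Total cost = €225.
D2 ships 20 of its 20, leaving 0.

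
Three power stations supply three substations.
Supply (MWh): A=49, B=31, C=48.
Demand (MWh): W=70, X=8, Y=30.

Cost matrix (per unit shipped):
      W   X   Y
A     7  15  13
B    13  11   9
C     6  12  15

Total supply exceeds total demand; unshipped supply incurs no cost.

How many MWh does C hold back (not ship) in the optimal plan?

0

Minimum-cost shipments:
  A→W: 29 × 7 = 203
  B→X: 1 × 11 = 11
  B→Y: 30 × 9 = 270
  C→W: 41 × 6 = 246
  C→X: 7 × 12 = 84
Total cost = 814.
C ships 48 of its 48, leaving 0.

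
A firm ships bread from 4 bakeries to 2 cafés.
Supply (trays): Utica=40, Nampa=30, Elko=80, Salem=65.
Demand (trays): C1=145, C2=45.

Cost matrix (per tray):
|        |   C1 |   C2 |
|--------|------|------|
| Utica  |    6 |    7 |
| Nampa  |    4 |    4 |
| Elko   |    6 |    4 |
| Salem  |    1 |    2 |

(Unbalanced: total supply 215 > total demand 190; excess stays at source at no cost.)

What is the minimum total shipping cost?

665

One minimum-cost allocation:
  Utica→C1: 15 × 6 = 90
  Nampa→C1: 30 × 4 = 120
  Elko→C1: 35 × 6 = 210
  Elko→C2: 45 × 4 = 180
  Salem→C1: 65 × 1 = 65
Total = 90 + 120 + 210 + 180 + 65 = 665.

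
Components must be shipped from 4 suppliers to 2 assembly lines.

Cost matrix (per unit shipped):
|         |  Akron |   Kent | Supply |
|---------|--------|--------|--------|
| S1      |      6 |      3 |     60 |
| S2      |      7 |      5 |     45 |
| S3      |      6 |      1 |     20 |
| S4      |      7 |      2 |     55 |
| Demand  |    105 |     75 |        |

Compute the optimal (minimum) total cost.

One minimum-cost allocation:
  S1→Akron: 60 batches
  S2→Akron: 45 batches
  S3→Kent: 20 batches
  S4→Kent: 55 batches
Total cost = 805.
(Supply check: S1 ships 60; S2 ships 45; S3 ships 20; S4 ships 55.)

805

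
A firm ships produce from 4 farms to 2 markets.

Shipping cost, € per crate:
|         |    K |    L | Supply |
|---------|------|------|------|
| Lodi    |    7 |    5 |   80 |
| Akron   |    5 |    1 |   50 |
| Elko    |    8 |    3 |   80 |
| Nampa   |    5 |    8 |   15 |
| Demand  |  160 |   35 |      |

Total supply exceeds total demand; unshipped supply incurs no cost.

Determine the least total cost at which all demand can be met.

Optimal allocation:
  Lodi to K: 80 × €7 = €560
  Akron to K: 50 × €5 = €250
  Elko to K: 15 × €8 = €120
  Elko to L: 35 × €3 = €105
  Nampa to K: 15 × €5 = €75
Total = 560 + 250 + 120 + 105 + 75 = €1110.

1110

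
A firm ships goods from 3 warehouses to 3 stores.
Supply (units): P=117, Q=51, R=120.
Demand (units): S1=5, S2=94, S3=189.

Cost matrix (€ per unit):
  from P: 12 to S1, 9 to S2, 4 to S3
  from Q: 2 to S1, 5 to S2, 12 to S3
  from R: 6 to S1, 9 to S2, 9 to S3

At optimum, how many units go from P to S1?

Optimal shipments:
  P→S3: 117 × €4 = €468
  Q→S2: 51 × €5 = €255
  R→S1: 5 × €6 = €30
  R→S2: 43 × €9 = €387
  R→S3: 72 × €9 = €648
Total cost = €1788.
The route P→S1 is not used.

0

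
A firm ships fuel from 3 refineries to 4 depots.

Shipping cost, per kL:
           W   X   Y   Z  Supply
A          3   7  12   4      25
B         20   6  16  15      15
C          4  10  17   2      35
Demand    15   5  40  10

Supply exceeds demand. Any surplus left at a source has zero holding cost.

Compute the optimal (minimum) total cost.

655

A cheapest plan:
  A→Y: 25 × 12 = 300
  B→X: 5 × 6 = 30
  B→Y: 10 × 16 = 160
  C→W: 15 × 4 = 60
  C→Y: 5 × 17 = 85
  C→Z: 10 × 2 = 20
Total = 300 + 30 + 160 + 60 + 85 + 20 = 655.
(Supply check: A ships 25; B ships 15; C ships 30.)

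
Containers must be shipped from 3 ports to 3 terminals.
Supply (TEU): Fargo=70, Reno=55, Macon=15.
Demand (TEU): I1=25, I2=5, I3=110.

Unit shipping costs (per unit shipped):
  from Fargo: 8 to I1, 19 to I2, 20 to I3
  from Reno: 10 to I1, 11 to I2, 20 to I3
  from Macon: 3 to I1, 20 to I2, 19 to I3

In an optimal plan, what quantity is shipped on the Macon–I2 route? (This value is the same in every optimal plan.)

Optimal shipments:
  Fargo->I1: 10 × 8 = 80
  Fargo->I3: 60 × 20 = 1200
  Reno->I2: 5 × 11 = 55
  Reno->I3: 50 × 20 = 1000
  Macon->I1: 15 × 3 = 45
Total cost = 2380.
The route Macon→I2 is not used.

0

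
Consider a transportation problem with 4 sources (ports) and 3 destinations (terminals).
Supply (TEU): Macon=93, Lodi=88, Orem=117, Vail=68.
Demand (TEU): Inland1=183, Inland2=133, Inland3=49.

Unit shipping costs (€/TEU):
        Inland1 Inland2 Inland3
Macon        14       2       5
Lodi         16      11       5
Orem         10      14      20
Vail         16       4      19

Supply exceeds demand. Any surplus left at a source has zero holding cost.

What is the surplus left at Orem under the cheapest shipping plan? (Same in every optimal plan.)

0

An optimal plan:
  Macon->Inland1: 27 × €14 = €378
  Macon->Inland2: 66 × €2 = €132
  Lodi->Inland1: 39 × €16 = €624
  Lodi->Inland3: 49 × €5 = €245
  Orem->Inland1: 117 × €10 = €1170
  Vail->Inland2: 67 × €4 = €268
Total cost = €2817.
Orem ships 117 of its 117, leaving 0.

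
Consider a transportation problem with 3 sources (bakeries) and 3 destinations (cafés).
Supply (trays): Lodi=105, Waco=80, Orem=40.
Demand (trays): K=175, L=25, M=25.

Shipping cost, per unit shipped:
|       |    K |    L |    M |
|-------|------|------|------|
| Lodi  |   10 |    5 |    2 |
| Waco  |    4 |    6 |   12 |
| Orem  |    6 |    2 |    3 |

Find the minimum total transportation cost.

1285

Optimal allocation:
  Lodi to K: 55 × 10 = 550
  Lodi to L: 25 × 5 = 125
  Lodi to M: 25 × 2 = 50
  Waco to K: 80 × 4 = 320
  Orem to K: 40 × 6 = 240
Total = 550 + 125 + 50 + 320 + 240 = 1285.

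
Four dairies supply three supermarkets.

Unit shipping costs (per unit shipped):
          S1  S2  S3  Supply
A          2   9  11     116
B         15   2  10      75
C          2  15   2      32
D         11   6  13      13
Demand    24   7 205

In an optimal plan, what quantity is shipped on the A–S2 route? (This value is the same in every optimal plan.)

0

Solving gives:
  A->S1: 24 × 2 = 48
  A->S3: 92 × 11 = 1012
  B->S2: 7 × 2 = 14
  B->S3: 68 × 10 = 680
  C->S3: 32 × 2 = 64
  D->S3: 13 × 13 = 169
Total cost = 1987.
The route A→S2 is not used.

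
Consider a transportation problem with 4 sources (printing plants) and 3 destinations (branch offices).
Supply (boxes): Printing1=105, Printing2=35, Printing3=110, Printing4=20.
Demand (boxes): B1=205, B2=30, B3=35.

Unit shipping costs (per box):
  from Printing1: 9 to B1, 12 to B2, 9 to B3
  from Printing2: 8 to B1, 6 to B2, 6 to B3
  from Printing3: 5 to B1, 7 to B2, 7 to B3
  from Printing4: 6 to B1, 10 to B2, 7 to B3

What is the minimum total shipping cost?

One minimum-cost allocation:
  Printing1→B1: 75 boxes
  Printing1→B3: 30 boxes
  Printing2→B2: 30 boxes
  Printing2→B3: 5 boxes
  Printing3→B1: 110 boxes
  Printing4→B1: 20 boxes
Total cost = 1825.
(Supply check: Printing1 ships 105; Printing2 ships 35; Printing3 ships 110; Printing4 ships 20.)

1825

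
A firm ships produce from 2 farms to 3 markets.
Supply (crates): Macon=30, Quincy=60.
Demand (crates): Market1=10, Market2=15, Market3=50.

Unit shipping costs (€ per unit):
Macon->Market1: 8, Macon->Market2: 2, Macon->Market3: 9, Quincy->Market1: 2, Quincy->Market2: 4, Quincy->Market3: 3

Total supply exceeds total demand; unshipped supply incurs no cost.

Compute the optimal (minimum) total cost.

200

Optimal allocation:
  Macon→Market2: 15 × €2 = €30
  Quincy→Market1: 10 × €2 = €20
  Quincy→Market3: 50 × €3 = €150
Total = 30 + 20 + 150 = €200.
(Supply check: Macon ships 15; Quincy ships 60.)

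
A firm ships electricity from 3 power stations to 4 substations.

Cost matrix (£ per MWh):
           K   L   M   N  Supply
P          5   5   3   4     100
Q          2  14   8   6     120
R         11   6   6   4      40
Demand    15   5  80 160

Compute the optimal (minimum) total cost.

An optimal shipping plan:
  P->L: 5 MWh
  P->M: 80 MWh
  P->N: 15 MWh
  Q->K: 15 MWh
  Q->N: 105 MWh
  R->N: 40 MWh
Total cost = £1145.
(Supply check: P ships 100; Q ships 120; R ships 40.)

1145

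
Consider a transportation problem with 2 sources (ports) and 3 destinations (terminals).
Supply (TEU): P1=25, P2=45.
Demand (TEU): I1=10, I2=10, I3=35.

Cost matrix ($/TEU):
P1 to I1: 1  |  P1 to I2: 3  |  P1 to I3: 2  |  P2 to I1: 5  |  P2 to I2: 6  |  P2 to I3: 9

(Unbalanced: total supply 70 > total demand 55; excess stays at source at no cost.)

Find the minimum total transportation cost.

One minimum-cost allocation:
  P1->I3: 25 × $2 = $50
  P2->I1: 10 × $5 = $50
  P2->I2: 10 × $6 = $60
  P2->I3: 10 × $9 = $90
Total = 50 + 50 + 60 + 90 = $250.

250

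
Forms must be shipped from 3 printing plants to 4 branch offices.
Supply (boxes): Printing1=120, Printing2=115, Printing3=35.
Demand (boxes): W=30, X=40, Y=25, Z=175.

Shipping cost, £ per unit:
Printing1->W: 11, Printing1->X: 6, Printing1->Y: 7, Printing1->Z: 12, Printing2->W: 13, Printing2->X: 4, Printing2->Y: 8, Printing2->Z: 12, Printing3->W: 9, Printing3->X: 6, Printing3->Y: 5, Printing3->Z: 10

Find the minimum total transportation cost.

2695

An optimal shipping plan:
  Printing1->Y: 20 boxes
  Printing1->Z: 100 boxes
  Printing2->X: 40 boxes
  Printing2->Z: 75 boxes
  Printing3->W: 30 boxes
  Printing3->Y: 5 boxes
Total cost = £2695.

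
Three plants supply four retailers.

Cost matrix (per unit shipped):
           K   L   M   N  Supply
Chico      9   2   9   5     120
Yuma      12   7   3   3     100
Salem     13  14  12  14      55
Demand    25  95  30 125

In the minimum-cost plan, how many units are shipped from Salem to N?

0

Solving gives:
  Chico–L: 95 × 2 = 190
  Chico–N: 25 × 5 = 125
  Yuma–N: 100 × 3 = 300
  Salem–K: 25 × 13 = 325
  Salem–M: 30 × 12 = 360
Total cost = 1300.
The route Salem→N is not used.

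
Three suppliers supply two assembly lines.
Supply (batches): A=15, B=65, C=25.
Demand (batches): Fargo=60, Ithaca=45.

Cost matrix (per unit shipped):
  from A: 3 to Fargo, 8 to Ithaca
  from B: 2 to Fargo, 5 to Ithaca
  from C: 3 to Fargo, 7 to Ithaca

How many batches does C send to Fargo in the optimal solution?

Solving gives:
  A->Fargo: 15 × 3 = 45
  B->Fargo: 20 × 2 = 40
  B->Ithaca: 45 × 5 = 225
  C->Fargo: 25 × 3 = 75
Total cost = 385.
So C→Fargo carries 25 batches.

25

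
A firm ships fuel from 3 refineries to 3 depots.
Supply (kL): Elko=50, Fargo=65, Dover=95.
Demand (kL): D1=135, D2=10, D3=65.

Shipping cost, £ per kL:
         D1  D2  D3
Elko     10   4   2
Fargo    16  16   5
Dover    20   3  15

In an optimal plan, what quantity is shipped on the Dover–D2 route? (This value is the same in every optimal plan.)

The minimum-cost plan:
  Elko to D1: 50 kL
  Fargo to D3: 65 kL
  Dover to D1: 85 kL
  Dover to D2: 10 kL
Total cost = £2555.
So Dover→D2 carries 10 kL.

10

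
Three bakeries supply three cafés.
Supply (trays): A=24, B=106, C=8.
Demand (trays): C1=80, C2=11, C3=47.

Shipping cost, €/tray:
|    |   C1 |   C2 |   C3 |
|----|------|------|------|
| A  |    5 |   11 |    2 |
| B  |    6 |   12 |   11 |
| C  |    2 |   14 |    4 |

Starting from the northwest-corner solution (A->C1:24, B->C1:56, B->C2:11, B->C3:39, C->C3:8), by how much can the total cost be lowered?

Current plan cost = 24·5 + 56·6 + 11·12 + 39·11 + 8·4 = €1049.
Optimal plan:
  A→C3: 24 × €2 = €48
  B→C1: 80 × €6 = €480
  B→C2: 11 × €12 = €132
  B→C3: 15 × €11 = €165
  C→C3: 8 × €4 = €32
Optimal cost = €857.
Saving = 1049 − 857 = €192.

192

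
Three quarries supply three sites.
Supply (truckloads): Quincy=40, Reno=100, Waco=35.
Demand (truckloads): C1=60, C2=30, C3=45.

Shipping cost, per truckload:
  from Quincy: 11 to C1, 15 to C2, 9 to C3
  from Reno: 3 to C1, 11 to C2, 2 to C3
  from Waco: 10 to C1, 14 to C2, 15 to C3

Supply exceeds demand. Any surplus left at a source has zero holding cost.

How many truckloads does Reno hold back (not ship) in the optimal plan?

0

An optimal plan:
  Reno->C1: 55 × 3 = 165
  Reno->C3: 45 × 2 = 90
  Waco->C1: 5 × 10 = 50
  Waco->C2: 30 × 14 = 420
Total cost = 725.
Reno ships 100 of its 100, leaving 0.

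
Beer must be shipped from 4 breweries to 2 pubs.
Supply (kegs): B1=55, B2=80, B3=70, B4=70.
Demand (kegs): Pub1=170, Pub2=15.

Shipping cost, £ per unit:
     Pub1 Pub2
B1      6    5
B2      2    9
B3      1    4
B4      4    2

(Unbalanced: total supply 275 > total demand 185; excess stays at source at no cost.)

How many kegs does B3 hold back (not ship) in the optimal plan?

0

Minimum-cost shipments:
  B2→Pub1: 80 × £2 = £160
  B3→Pub1: 70 × £1 = £70
  B4→Pub1: 20 × £4 = £80
  B4→Pub2: 15 × £2 = £30
Total cost = £340.
B3 ships 70 of its 70, leaving 0.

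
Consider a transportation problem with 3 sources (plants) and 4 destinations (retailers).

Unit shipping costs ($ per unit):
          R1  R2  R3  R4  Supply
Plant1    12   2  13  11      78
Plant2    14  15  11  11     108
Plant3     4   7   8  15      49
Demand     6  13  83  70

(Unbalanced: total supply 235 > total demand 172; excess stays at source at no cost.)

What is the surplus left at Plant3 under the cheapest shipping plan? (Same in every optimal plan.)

0

Minimum-cost shipments:
  Plant1–R2: 13 × $2 = $26
  Plant1–R4: 65 × $11 = $715
  Plant2–R3: 40 × $11 = $440
  Plant2–R4: 5 × $11 = $55
  Plant3–R1: 6 × $4 = $24
  Plant3–R3: 43 × $8 = $344
Total cost = $1604.
Plant3 ships 49 of its 49, leaving 0.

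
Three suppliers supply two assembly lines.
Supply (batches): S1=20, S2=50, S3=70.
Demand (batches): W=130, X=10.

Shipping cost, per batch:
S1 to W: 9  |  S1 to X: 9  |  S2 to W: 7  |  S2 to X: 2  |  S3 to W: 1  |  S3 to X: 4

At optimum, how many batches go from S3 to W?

Solving gives:
  S1 to W: 20 × 9 = 180
  S2 to W: 40 × 7 = 280
  S2 to X: 10 × 2 = 20
  S3 to W: 70 × 1 = 70
Total cost = 550.
So S3→W carries 70 batches.

70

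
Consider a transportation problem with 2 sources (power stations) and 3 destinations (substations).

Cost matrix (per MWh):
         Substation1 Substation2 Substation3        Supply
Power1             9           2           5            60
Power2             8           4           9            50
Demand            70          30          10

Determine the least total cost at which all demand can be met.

A cheapest plan:
  Power1–Substation1: 20 × 9 = 180
  Power1–Substation2: 30 × 2 = 60
  Power1–Substation3: 10 × 5 = 50
  Power2–Substation1: 50 × 8 = 400
Total = 180 + 60 + 50 + 400 = 690.
(Supply check: Power1 ships 60; Power2 ships 50.)

690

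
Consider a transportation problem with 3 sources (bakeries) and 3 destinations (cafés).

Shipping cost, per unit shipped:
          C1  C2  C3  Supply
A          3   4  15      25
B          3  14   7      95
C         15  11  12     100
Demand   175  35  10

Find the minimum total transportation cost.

1690

One minimum-cost allocation:
  A->C1: 25 × 3 = 75
  B->C1: 95 × 3 = 285
  C->C1: 55 × 15 = 825
  C->C2: 35 × 11 = 385
  C->C3: 10 × 12 = 120
Total = 75 + 285 + 825 + 385 + 120 = 1690.
(Supply check: A ships 25; B ships 95; C ships 100.)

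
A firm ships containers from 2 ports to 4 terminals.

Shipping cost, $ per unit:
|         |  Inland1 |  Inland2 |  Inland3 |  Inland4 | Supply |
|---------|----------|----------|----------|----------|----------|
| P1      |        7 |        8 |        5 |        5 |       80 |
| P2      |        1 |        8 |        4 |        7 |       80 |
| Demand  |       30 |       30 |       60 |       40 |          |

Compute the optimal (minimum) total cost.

720

Optimal allocation:
  P1 to Inland2: 30 × $8 = $240
  P1 to Inland3: 10 × $5 = $50
  P1 to Inland4: 40 × $5 = $200
  P2 to Inland1: 30 × $1 = $30
  P2 to Inland3: 50 × $4 = $200
Total = 240 + 50 + 200 + 30 + 200 = $720.
(Supply check: P1 ships 80; P2 ships 80.)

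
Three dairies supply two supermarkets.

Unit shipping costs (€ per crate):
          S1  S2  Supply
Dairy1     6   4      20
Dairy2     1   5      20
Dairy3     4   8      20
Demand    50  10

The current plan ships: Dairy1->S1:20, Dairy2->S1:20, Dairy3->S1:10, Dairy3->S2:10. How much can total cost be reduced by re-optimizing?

Current plan cost = 20·6 + 20·1 + 10·4 + 10·8 = €260.
Optimal plan:
  Dairy1 to S1: 10 × €6 = €60
  Dairy1 to S2: 10 × €4 = €40
  Dairy2 to S1: 20 × €1 = €20
  Dairy3 to S1: 20 × €4 = €80
Optimal cost = €200.
Saving = 260 − 200 = €60.

60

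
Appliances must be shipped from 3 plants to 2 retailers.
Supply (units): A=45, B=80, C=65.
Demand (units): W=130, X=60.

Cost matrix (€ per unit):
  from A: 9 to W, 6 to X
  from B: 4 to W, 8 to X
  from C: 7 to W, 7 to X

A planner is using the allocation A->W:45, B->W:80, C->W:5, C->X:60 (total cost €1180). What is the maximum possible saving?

Current plan cost = 45·9 + 80·4 + 5·7 + 60·7 = €1180.
Optimal plan:
  A->X: 45 × €6 = €270
  B->W: 80 × €4 = €320
  C->W: 50 × €7 = €350
  C->X: 15 × €7 = €105
Optimal cost = €1045.
Saving = 1180 − 1045 = €135.

135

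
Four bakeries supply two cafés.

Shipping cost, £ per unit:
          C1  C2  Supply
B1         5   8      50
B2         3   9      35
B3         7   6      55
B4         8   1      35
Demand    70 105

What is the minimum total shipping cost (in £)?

765

Optimal allocation:
  B1→C1: 35 trays
  B1→C2: 15 trays
  B2→C1: 35 trays
  B3→C2: 55 trays
  B4→C2: 35 trays
Total cost = £765.
(Supply check: B1 ships 50; B2 ships 35; B3 ships 55; B4 ships 35.)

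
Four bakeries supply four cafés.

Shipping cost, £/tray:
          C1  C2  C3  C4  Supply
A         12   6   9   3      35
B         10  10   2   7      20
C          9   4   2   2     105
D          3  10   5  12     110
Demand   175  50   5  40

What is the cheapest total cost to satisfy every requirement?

An optimal shipping plan:
  A–C4: 35 × £3 = £105
  B–C1: 15 × £10 = £150
  B–C3: 5 × £2 = £10
  C–C1: 50 × £9 = £450
  C–C2: 50 × £4 = £200
  C–C4: 5 × £2 = £10
  D–C1: 110 × £3 = £330
Total = 105 + 150 + 10 + 450 + 200 + 10 + 330 = £1255.
(Supply check: A ships 35; B ships 20; C ships 105; D ships 110.)

1255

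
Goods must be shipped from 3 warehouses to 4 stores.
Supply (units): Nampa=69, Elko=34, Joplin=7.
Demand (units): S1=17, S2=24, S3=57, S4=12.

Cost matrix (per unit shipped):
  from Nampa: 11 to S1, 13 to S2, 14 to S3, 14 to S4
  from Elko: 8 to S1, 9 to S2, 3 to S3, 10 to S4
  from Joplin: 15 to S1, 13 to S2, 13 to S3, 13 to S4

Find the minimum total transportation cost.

1084

A cheapest plan:
  Nampa–S1: 17 × 11 = 187
  Nampa–S2: 24 × 13 = 312
  Nampa–S3: 16 × 14 = 224
  Nampa–S4: 12 × 14 = 168
  Elko–S3: 34 × 3 = 102
  Joplin–S3: 7 × 13 = 91
Total = 187 + 312 + 224 + 168 + 102 + 91 = 1084.
(Supply check: Nampa ships 69; Elko ships 34; Joplin ships 7.)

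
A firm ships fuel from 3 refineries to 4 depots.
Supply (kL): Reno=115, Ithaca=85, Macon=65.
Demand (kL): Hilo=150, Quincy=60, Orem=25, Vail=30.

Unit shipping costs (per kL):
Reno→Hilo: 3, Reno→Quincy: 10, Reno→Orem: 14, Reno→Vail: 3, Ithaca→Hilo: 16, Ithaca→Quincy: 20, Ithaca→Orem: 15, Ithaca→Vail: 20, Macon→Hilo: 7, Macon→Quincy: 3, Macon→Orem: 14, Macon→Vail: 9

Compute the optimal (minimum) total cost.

1895

An optimal shipping plan:
  Reno to Hilo: 85 × 3 = 255
  Reno to Vail: 30 × 3 = 90
  Ithaca to Hilo: 60 × 16 = 960
  Ithaca to Orem: 25 × 15 = 375
  Macon to Hilo: 5 × 7 = 35
  Macon to Quincy: 60 × 3 = 180
Total = 255 + 90 + 960 + 375 + 35 + 180 = 1895.
(Supply check: Reno ships 115; Ithaca ships 85; Macon ships 65.)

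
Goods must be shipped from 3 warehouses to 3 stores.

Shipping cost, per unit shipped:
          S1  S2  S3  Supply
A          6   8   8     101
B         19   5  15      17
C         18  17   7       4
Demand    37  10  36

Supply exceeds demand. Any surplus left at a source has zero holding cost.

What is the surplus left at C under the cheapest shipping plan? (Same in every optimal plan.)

An optimal plan:
  A to S1: 37 × 6 = 222
  A to S3: 32 × 8 = 256
  B to S2: 10 × 5 = 50
  C to S3: 4 × 7 = 28
Total cost = 556.
C ships 4 of its 4, leaving 0.

0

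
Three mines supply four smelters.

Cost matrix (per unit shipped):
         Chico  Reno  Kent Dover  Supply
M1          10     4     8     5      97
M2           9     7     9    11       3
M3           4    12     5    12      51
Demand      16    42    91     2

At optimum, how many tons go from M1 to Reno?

Solving gives:
  M1–Reno: 42 × 4 = 168
  M1–Kent: 53 × 8 = 424
  M1–Dover: 2 × 5 = 10
  M2–Kent: 3 × 9 = 27
  M3–Chico: 16 × 4 = 64
  M3–Kent: 35 × 5 = 175
Total cost = 868.
So M1→Reno carries 42 tons.

42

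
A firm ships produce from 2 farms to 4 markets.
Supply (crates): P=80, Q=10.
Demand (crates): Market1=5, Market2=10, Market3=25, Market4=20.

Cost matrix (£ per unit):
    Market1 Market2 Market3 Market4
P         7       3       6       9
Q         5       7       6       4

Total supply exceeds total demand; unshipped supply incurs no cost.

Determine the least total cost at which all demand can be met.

345

An optimal shipping plan:
  P→Market1: 5 × £7 = £35
  P→Market2: 10 × £3 = £30
  P→Market3: 25 × £6 = £150
  P→Market4: 10 × £9 = £90
  Q→Market4: 10 × £4 = £40
Total = 35 + 30 + 150 + 90 + 40 = £345.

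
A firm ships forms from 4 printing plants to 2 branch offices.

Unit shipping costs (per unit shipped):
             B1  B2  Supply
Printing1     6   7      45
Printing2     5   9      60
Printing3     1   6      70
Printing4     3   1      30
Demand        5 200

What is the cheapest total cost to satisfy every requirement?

1280

An optimal shipping plan:
  Printing1 to B2: 45 boxes
  Printing2 to B2: 60 boxes
  Printing3 to B1: 5 boxes
  Printing3 to B2: 65 boxes
  Printing4 to B2: 30 boxes
Total cost = 1280.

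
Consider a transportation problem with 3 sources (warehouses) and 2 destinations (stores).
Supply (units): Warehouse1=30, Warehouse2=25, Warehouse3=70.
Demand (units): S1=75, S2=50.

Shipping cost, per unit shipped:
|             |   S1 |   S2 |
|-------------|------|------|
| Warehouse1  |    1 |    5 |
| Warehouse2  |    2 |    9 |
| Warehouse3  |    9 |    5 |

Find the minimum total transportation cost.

510

A cheapest plan:
  Warehouse1→S1: 30 × 1 = 30
  Warehouse2→S1: 25 × 2 = 50
  Warehouse3→S1: 20 × 9 = 180
  Warehouse3→S2: 50 × 5 = 250
Total = 30 + 50 + 180 + 250 = 510.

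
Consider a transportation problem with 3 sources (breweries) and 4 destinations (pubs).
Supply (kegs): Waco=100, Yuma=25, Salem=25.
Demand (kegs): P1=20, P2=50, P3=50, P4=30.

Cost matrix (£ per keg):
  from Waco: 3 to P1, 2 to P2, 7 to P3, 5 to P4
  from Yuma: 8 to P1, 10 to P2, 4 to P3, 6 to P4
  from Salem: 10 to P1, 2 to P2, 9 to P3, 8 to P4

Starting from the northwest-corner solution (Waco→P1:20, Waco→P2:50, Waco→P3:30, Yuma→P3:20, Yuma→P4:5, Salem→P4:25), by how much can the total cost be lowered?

Current plan cost = 20·3 + 50·2 + 30·7 + 20·4 + 5·6 + 25·8 = £680.
Optimal plan:
  Waco to P1: 20 × £3 = £60
  Waco to P2: 25 × £2 = £50
  Waco to P3: 25 × £7 = £175
  Waco to P4: 30 × £5 = £150
  Yuma to P3: 25 × £4 = £100
  Salem to P2: 25 × £2 = £50
Optimal cost = £585.
Saving = 680 − 585 = £95.

95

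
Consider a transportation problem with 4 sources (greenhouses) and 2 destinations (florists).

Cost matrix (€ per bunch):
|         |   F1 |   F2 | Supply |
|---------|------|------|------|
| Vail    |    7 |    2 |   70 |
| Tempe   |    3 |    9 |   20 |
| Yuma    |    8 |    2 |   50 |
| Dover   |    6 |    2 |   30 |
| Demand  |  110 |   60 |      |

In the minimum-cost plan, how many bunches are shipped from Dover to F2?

Solving gives:
  Vail→F1: 60 × €7 = €420
  Vail→F2: 10 × €2 = €20
  Tempe→F1: 20 × €3 = €60
  Yuma→F2: 50 × €2 = €100
  Dover→F1: 30 × €6 = €180
Total cost = €780.
The route Dover→F2 is not used.

0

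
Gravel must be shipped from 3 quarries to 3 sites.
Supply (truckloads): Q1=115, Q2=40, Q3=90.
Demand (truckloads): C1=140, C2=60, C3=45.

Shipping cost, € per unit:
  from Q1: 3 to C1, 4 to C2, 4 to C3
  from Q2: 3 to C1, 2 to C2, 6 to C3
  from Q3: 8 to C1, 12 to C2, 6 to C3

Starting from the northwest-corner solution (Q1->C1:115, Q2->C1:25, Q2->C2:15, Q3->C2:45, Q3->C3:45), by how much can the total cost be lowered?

185

Current plan cost = 115·3 + 25·3 + 15·2 + 45·12 + 45·6 = €1260.
Optimal plan:
  Q1->C1: 95 × €3 = €285
  Q1->C2: 20 × €4 = €80
  Q2->C2: 40 × €2 = €80
  Q3->C1: 45 × €8 = €360
  Q3->C3: 45 × €6 = €270
Optimal cost = €1075.
Saving = 1260 − 1075 = €185.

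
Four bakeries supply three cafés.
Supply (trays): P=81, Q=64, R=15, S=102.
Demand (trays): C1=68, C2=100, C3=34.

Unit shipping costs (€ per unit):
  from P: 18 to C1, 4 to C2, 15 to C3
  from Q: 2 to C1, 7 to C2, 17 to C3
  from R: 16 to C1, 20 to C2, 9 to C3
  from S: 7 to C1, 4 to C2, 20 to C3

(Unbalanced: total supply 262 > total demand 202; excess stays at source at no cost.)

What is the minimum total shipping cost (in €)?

976

An optimal shipping plan:
  P→C2: 62 × €4 = €248
  P→C3: 19 × €15 = €285
  Q→C1: 64 × €2 = €128
  R→C3: 15 × €9 = €135
  S→C1: 4 × €7 = €28
  S→C2: 38 × €4 = €152
Total = 248 + 285 + 128 + 135 + 28 + 152 = €976.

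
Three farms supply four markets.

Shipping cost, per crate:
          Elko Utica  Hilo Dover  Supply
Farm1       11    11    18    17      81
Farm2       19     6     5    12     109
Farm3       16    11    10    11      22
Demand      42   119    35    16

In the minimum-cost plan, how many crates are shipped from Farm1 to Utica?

39

Optimal shipments:
  Farm1->Elko: 42 crates
  Farm1->Utica: 39 crates
  Farm2->Utica: 80 crates
  Farm2->Hilo: 29 crates
  Farm3->Hilo: 6 crates
  Farm3->Dover: 16 crates
Total cost = 1752.
So Farm1→Utica carries 39 crates.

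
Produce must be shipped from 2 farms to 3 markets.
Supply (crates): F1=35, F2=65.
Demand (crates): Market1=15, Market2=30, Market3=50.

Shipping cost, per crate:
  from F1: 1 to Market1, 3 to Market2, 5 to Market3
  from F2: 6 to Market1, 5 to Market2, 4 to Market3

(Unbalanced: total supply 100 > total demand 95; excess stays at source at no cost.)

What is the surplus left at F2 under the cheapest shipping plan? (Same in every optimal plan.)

5

An optimal plan:
  F1 to Market1: 15 × 1 = 15
  F1 to Market2: 20 × 3 = 60
  F2 to Market2: 10 × 5 = 50
  F2 to Market3: 50 × 4 = 200
Total cost = 325.
F2 ships 60 of its 65, leaving 5.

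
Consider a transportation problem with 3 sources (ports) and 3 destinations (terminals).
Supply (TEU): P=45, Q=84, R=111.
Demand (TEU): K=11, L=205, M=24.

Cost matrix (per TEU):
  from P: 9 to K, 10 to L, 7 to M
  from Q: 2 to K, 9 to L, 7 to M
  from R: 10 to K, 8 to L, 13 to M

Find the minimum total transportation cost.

Optimal allocation:
  P->L: 21 TEU
  P->M: 24 TEU
  Q->K: 11 TEU
  Q->L: 73 TEU
  R->L: 111 TEU
Total cost = 1945.

1945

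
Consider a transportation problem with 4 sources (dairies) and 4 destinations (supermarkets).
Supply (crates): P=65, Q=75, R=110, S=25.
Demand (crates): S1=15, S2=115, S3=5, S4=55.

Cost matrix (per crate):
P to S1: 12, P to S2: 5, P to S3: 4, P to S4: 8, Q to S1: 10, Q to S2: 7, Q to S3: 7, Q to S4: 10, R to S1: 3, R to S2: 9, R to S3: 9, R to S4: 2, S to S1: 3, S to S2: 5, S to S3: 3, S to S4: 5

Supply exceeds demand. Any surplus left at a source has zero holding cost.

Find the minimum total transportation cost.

Optimal allocation:
  P–S2: 65 × 5 = 325
  Q–S2: 30 × 7 = 210
  R–S1: 15 × 3 = 45
  R–S4: 55 × 2 = 110
  S–S2: 20 × 5 = 100
  S–S3: 5 × 3 = 15
Total = 325 + 210 + 45 + 110 + 100 + 15 = 805.
(Supply check: P ships 65; Q ships 30; R ships 70; S ships 25.)

805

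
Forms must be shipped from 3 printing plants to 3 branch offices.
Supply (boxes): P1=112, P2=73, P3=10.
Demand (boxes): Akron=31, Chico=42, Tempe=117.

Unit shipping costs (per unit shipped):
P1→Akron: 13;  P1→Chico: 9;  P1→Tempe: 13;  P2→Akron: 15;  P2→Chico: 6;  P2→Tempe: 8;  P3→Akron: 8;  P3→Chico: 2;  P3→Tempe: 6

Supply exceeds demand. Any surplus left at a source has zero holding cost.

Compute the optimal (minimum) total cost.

1867

An optimal shipping plan:
  P1–Akron: 31 × 13 = 403
  P1–Chico: 42 × 9 = 378
  P1–Tempe: 34 × 13 = 442
  P2–Tempe: 73 × 8 = 584
  P3–Tempe: 10 × 6 = 60
Total = 403 + 378 + 442 + 584 + 60 = 1867.
(Supply check: P1 ships 107; P2 ships 73; P3 ships 10.)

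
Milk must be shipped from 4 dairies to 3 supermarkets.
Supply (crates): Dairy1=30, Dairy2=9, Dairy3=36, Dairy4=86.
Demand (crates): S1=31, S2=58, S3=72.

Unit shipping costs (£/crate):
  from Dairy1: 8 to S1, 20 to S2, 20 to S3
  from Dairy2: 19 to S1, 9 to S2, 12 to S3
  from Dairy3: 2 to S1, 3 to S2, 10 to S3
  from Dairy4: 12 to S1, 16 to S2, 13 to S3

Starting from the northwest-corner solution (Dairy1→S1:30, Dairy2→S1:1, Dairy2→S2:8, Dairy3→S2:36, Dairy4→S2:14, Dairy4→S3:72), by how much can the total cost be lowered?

14

Current plan cost = 30·8 + 1·19 + 8·9 + 36·3 + 14·16 + 72·13 = £1599.
Optimal plan:
  Dairy1→S1: 30 crates
  Dairy2→S2: 9 crates
  Dairy3→S2: 36 crates
  Dairy4→S1: 1 crates
  Dairy4→S2: 13 crates
  Dairy4→S3: 72 crates
Optimal cost = £1585.
Saving = 1599 − 1585 = £14.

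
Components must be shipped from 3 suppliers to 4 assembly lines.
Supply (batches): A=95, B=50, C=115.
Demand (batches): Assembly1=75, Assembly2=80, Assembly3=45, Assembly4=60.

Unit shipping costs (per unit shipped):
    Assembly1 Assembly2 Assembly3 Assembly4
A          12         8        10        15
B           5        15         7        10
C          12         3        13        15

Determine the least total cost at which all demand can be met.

An optimal shipping plan:
  A–Assembly3: 45 × 10 = 450
  A–Assembly4: 50 × 15 = 750
  B–Assembly1: 50 × 5 = 250
  C–Assembly1: 25 × 12 = 300
  C–Assembly2: 80 × 3 = 240
  C–Assembly4: 10 × 15 = 150
Total = 450 + 750 + 250 + 300 + 240 + 150 = 2140.

2140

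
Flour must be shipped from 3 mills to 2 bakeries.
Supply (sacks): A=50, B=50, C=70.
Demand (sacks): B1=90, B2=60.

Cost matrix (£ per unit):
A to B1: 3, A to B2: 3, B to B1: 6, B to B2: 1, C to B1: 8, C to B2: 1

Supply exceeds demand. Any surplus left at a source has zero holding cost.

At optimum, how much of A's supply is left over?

0

Minimum-cost shipments:
  A->B1: 50 × £3 = £150
  B->B1: 40 × £6 = £240
  C->B2: 60 × £1 = £60
Total cost = £450.
A ships 50 of its 50, leaving 0.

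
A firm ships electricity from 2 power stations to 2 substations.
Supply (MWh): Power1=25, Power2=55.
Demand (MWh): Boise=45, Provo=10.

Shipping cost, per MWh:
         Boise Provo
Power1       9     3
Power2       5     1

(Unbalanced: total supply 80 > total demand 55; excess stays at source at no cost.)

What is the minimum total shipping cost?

235

A cheapest plan:
  Power2->Boise: 45 × 5 = 225
  Power2->Provo: 10 × 1 = 10
Total = 225 + 10 = 235.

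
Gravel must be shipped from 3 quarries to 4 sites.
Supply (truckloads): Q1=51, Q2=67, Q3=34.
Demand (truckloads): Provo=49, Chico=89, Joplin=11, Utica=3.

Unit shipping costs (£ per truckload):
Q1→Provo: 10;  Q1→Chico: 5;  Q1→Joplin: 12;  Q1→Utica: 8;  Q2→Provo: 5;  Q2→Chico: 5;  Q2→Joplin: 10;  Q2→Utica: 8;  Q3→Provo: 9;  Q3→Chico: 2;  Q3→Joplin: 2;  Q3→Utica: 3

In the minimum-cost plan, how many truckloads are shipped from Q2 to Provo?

49

Optimal shipments:
  Q1→Chico: 51 × £5 = £255
  Q2→Provo: 49 × £5 = £245
  Q2→Chico: 18 × £5 = £90
  Q3→Chico: 20 × £2 = £40
  Q3→Joplin: 11 × £2 = £22
  Q3→Utica: 3 × £3 = £9
Total cost = £661.
So Q2→Provo carries 49 truckloads.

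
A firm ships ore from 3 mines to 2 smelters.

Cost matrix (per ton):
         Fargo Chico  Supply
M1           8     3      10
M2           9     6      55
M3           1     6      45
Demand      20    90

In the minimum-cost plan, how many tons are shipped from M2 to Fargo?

Solving gives:
  M1–Chico: 10 × 3 = 30
  M2–Chico: 55 × 6 = 330
  M3–Fargo: 20 × 1 = 20
  M3–Chico: 25 × 6 = 150
Total cost = 530.
The route M2→Fargo is not used.

0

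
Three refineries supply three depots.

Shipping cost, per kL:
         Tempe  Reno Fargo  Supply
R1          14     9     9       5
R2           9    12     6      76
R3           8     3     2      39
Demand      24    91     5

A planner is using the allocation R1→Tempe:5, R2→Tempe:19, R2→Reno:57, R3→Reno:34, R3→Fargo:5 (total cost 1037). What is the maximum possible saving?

Current plan cost = 5·14 + 19·9 + 57·12 + 34·3 + 5·2 = 1037.
Optimal plan:
  R1 to Reno: 5 kL
  R2 to Tempe: 24 kL
  R2 to Reno: 47 kL
  R2 to Fargo: 5 kL
  R3 to Reno: 39 kL
Optimal cost = 972.
Saving = 1037 − 972 = 65.

65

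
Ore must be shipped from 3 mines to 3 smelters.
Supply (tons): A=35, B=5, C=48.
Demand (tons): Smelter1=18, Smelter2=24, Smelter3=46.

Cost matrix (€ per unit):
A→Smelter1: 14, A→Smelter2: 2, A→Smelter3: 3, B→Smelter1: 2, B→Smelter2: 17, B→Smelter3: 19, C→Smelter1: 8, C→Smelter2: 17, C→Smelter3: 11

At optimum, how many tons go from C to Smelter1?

13

Optimal shipments:
  A→Smelter2: 24 tons
  A→Smelter3: 11 tons
  B→Smelter1: 5 tons
  C→Smelter1: 13 tons
  C→Smelter3: 35 tons
Total cost = €580.
So C→Smelter1 carries 13 tons.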